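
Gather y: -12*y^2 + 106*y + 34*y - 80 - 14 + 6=-12*y^2 + 140*y - 88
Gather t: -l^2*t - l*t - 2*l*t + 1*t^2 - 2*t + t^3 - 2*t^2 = t^3 - t^2 + t*(-l^2 - 3*l - 2)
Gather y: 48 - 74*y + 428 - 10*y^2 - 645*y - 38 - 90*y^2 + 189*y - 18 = -100*y^2 - 530*y + 420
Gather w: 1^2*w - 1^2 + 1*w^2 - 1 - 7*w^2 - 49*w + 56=-6*w^2 - 48*w + 54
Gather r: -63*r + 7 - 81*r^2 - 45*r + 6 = -81*r^2 - 108*r + 13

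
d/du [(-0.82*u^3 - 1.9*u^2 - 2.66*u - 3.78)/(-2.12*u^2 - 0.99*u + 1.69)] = (1.7384*u^4 + 1.6236*u^3 - 7.9156*u^2 - 22.4492*u - 8.2376)/(4.4944*u^4 + 4.1976*u^3 - 6.1855*u^2 - 3.3462*u + 2.8561)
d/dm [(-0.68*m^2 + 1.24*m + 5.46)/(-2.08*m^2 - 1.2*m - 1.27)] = (3.3952*m^2 + 24.4408*m + 4.9772)/(4.3264*m^4 + 4.992*m^3 + 6.7232*m^2 + 3.048*m + 1.6129)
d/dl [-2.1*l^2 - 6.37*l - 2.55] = -4.2*l - 6.37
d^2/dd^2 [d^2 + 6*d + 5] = 2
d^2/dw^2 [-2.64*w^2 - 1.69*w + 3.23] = -5.28000000000000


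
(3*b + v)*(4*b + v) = 12*b^2 + 7*b*v + v^2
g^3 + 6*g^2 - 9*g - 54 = (g - 3)*(g + 3)*(g + 6)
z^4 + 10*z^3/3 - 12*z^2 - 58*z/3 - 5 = (z - 3)*(z + 1/3)*(z + 1)*(z + 5)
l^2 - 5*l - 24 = (l - 8)*(l + 3)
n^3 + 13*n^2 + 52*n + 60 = (n + 2)*(n + 5)*(n + 6)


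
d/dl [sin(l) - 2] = cos(l)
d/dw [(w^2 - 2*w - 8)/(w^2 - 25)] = 2*(w^2 - 17*w + 25)/(w^4 - 50*w^2 + 625)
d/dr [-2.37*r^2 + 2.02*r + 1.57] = 2.02 - 4.74*r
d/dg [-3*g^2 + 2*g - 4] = 2 - 6*g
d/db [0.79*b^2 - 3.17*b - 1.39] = 1.58*b - 3.17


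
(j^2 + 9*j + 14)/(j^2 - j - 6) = (j + 7)/(j - 3)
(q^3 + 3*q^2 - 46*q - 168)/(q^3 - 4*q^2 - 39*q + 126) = (q + 4)/(q - 3)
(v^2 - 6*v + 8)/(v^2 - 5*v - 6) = (-v^2 + 6*v - 8)/(-v^2 + 5*v + 6)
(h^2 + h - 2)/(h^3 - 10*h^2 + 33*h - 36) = (h^2 + h - 2)/(h^3 - 10*h^2 + 33*h - 36)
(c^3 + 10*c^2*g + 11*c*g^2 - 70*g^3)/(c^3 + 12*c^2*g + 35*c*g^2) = (c - 2*g)/c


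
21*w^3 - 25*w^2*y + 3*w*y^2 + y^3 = (-3*w + y)*(-w + y)*(7*w + y)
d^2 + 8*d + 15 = (d + 3)*(d + 5)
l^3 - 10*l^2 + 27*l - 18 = (l - 6)*(l - 3)*(l - 1)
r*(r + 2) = r^2 + 2*r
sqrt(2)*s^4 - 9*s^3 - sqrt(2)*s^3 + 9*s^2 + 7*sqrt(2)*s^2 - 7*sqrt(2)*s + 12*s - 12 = (s - 1)*(s - 3*sqrt(2))*(s - 2*sqrt(2))*(sqrt(2)*s + 1)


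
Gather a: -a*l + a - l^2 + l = a*(1 - l) - l^2 + l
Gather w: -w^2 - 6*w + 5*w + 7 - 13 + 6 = -w^2 - w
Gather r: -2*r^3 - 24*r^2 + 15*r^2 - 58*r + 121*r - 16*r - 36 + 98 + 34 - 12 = -2*r^3 - 9*r^2 + 47*r + 84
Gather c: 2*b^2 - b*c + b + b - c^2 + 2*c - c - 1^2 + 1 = 2*b^2 + 2*b - c^2 + c*(1 - b)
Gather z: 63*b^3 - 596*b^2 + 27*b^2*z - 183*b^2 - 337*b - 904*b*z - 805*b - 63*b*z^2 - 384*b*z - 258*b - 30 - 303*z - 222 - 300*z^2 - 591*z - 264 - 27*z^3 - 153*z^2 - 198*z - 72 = 63*b^3 - 779*b^2 - 1400*b - 27*z^3 + z^2*(-63*b - 453) + z*(27*b^2 - 1288*b - 1092) - 588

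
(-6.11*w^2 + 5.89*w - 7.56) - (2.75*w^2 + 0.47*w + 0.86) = -8.86*w^2 + 5.42*w - 8.42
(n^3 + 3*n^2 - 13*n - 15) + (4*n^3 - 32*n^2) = 5*n^3 - 29*n^2 - 13*n - 15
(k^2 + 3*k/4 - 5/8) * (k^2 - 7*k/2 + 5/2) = k^4 - 11*k^3/4 - 3*k^2/4 + 65*k/16 - 25/16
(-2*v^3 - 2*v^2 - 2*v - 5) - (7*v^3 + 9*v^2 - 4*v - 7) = -9*v^3 - 11*v^2 + 2*v + 2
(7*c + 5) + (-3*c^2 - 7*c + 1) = 6 - 3*c^2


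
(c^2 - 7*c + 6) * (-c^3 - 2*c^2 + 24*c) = -c^5 + 5*c^4 + 32*c^3 - 180*c^2 + 144*c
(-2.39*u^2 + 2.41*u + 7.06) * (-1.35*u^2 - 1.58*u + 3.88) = 3.2265*u^4 + 0.5227*u^3 - 22.612*u^2 - 1.804*u + 27.3928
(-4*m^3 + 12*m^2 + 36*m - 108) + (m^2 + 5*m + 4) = -4*m^3 + 13*m^2 + 41*m - 104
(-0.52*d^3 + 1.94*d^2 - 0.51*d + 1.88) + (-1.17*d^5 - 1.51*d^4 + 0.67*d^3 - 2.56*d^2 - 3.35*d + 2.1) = -1.17*d^5 - 1.51*d^4 + 0.15*d^3 - 0.62*d^2 - 3.86*d + 3.98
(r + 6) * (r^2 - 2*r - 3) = r^3 + 4*r^2 - 15*r - 18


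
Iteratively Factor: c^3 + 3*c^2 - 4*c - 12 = (c - 2)*(c^2 + 5*c + 6) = (c - 2)*(c + 3)*(c + 2)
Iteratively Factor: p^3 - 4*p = (p)*(p^2 - 4) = p*(p + 2)*(p - 2)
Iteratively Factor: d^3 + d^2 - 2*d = (d)*(d^2 + d - 2) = d*(d + 2)*(d - 1)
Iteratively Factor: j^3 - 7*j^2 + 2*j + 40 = (j + 2)*(j^2 - 9*j + 20) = (j - 4)*(j + 2)*(j - 5)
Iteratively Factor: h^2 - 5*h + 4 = (h - 4)*(h - 1)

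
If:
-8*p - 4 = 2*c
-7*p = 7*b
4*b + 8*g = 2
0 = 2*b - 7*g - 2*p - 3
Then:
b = 19/30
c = 8/15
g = -1/15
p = -19/30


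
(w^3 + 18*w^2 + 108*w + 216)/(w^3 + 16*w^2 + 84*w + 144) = (w + 6)/(w + 4)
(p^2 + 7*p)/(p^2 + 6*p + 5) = p*(p + 7)/(p^2 + 6*p + 5)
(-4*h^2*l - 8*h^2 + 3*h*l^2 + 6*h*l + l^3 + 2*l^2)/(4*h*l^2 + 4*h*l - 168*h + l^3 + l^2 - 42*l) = (-h*l - 2*h + l^2 + 2*l)/(l^2 + l - 42)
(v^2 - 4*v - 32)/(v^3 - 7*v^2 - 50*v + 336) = (v + 4)/(v^2 + v - 42)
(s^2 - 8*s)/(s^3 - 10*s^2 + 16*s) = 1/(s - 2)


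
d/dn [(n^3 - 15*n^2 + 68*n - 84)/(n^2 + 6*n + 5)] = (n^4 + 12*n^3 - 143*n^2 + 18*n + 844)/(n^4 + 12*n^3 + 46*n^2 + 60*n + 25)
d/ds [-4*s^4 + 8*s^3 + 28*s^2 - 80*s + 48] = -16*s^3 + 24*s^2 + 56*s - 80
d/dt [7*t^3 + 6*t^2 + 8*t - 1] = 21*t^2 + 12*t + 8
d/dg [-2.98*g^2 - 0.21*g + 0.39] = -5.96*g - 0.21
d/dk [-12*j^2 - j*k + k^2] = -j + 2*k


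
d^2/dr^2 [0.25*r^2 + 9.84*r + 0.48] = 0.500000000000000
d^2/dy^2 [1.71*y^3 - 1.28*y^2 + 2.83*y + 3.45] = 10.26*y - 2.56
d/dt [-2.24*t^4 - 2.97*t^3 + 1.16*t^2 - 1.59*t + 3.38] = -8.96*t^3 - 8.91*t^2 + 2.32*t - 1.59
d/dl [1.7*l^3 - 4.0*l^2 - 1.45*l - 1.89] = 5.1*l^2 - 8.0*l - 1.45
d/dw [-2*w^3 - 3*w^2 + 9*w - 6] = -6*w^2 - 6*w + 9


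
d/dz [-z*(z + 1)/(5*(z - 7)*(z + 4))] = 4*(z^2 + 14*z + 7)/(5*(z^4 - 6*z^3 - 47*z^2 + 168*z + 784))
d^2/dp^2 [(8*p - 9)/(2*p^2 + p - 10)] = 2*(2*(5 - 24*p)*(2*p^2 + p - 10) + (4*p + 1)^2*(8*p - 9))/(2*p^2 + p - 10)^3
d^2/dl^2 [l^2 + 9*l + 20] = 2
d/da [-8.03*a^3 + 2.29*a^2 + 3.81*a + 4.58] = -24.09*a^2 + 4.58*a + 3.81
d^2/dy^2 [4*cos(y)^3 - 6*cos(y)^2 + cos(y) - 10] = -4*cos(y) + 12*cos(2*y) - 9*cos(3*y)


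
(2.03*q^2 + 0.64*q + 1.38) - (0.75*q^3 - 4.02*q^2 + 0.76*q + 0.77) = -0.75*q^3 + 6.05*q^2 - 0.12*q + 0.61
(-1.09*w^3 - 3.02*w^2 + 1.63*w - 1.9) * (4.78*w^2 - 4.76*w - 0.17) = -5.2102*w^5 - 9.2472*w^4 + 22.3519*w^3 - 16.3274*w^2 + 8.7669*w + 0.323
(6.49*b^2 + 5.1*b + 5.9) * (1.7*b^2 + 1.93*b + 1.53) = 11.033*b^4 + 21.1957*b^3 + 29.8027*b^2 + 19.19*b + 9.027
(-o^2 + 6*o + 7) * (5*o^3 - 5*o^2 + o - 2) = -5*o^5 + 35*o^4 + 4*o^3 - 27*o^2 - 5*o - 14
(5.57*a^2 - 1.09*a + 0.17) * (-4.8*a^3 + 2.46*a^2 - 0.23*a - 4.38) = -26.736*a^5 + 18.9342*a^4 - 4.7785*a^3 - 23.7277*a^2 + 4.7351*a - 0.7446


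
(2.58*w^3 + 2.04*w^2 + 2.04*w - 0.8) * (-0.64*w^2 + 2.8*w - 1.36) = -1.6512*w^5 + 5.9184*w^4 + 0.897599999999999*w^3 + 3.4496*w^2 - 5.0144*w + 1.088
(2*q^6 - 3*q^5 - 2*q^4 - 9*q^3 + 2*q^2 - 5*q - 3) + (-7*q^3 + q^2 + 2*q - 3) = 2*q^6 - 3*q^5 - 2*q^4 - 16*q^3 + 3*q^2 - 3*q - 6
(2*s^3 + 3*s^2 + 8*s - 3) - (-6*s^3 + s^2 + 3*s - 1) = 8*s^3 + 2*s^2 + 5*s - 2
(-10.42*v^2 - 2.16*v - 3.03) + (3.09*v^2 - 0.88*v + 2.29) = -7.33*v^2 - 3.04*v - 0.74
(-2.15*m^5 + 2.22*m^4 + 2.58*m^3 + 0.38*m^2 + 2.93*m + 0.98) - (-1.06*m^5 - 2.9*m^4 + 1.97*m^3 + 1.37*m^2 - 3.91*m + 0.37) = -1.09*m^5 + 5.12*m^4 + 0.61*m^3 - 0.99*m^2 + 6.84*m + 0.61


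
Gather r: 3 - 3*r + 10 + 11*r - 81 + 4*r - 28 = 12*r - 96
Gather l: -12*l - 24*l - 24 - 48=-36*l - 72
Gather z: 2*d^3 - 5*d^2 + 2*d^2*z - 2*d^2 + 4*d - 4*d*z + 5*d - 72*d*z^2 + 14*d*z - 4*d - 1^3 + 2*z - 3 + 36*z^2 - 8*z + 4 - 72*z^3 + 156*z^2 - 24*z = 2*d^3 - 7*d^2 + 5*d - 72*z^3 + z^2*(192 - 72*d) + z*(2*d^2 + 10*d - 30)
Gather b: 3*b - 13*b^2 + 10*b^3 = 10*b^3 - 13*b^2 + 3*b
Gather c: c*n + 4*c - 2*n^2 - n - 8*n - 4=c*(n + 4) - 2*n^2 - 9*n - 4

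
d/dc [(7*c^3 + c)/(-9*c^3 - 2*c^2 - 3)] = (-14*c^4 + 18*c^3 - 61*c^2 - 3)/(81*c^6 + 36*c^5 + 4*c^4 + 54*c^3 + 12*c^2 + 9)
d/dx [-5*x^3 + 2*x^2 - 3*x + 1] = -15*x^2 + 4*x - 3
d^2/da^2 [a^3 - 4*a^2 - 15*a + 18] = 6*a - 8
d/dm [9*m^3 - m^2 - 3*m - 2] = 27*m^2 - 2*m - 3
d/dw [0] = 0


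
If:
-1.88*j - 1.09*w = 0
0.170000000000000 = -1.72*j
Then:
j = -0.10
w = 0.17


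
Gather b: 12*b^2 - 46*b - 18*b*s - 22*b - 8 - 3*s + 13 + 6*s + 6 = 12*b^2 + b*(-18*s - 68) + 3*s + 11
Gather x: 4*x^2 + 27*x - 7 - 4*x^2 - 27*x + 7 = 0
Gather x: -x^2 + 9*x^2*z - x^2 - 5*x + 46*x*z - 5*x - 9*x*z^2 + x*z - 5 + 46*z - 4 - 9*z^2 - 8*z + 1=x^2*(9*z - 2) + x*(-9*z^2 + 47*z - 10) - 9*z^2 + 38*z - 8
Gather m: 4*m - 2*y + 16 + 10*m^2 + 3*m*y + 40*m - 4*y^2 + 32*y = 10*m^2 + m*(3*y + 44) - 4*y^2 + 30*y + 16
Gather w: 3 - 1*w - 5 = -w - 2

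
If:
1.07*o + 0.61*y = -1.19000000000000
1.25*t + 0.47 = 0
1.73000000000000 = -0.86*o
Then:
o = -2.01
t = -0.38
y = 1.58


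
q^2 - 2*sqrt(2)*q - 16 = (q - 4*sqrt(2))*(q + 2*sqrt(2))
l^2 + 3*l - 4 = (l - 1)*(l + 4)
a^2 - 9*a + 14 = (a - 7)*(a - 2)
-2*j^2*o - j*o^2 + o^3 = o*(-2*j + o)*(j + o)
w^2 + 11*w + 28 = (w + 4)*(w + 7)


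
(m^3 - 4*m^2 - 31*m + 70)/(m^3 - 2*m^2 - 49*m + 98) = (m + 5)/(m + 7)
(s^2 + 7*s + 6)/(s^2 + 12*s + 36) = (s + 1)/(s + 6)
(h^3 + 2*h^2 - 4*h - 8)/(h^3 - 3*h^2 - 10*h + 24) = (h^2 + 4*h + 4)/(h^2 - h - 12)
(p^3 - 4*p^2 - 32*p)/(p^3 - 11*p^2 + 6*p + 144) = p*(p + 4)/(p^2 - 3*p - 18)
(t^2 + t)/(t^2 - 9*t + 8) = t*(t + 1)/(t^2 - 9*t + 8)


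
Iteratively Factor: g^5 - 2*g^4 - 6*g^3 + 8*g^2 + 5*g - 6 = (g + 2)*(g^4 - 4*g^3 + 2*g^2 + 4*g - 3) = (g - 1)*(g + 2)*(g^3 - 3*g^2 - g + 3) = (g - 1)^2*(g + 2)*(g^2 - 2*g - 3) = (g - 1)^2*(g + 1)*(g + 2)*(g - 3)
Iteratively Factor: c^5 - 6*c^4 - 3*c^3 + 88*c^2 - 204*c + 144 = (c - 2)*(c^4 - 4*c^3 - 11*c^2 + 66*c - 72) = (c - 2)*(c + 4)*(c^3 - 8*c^2 + 21*c - 18) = (c - 3)*(c - 2)*(c + 4)*(c^2 - 5*c + 6) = (c - 3)*(c - 2)^2*(c + 4)*(c - 3)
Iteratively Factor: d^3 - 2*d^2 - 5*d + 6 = (d - 3)*(d^2 + d - 2) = (d - 3)*(d + 2)*(d - 1)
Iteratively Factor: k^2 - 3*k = (k)*(k - 3)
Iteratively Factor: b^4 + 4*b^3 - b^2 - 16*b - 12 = (b + 2)*(b^3 + 2*b^2 - 5*b - 6) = (b - 2)*(b + 2)*(b^2 + 4*b + 3) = (b - 2)*(b + 2)*(b + 3)*(b + 1)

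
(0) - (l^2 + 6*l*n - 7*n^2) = -l^2 - 6*l*n + 7*n^2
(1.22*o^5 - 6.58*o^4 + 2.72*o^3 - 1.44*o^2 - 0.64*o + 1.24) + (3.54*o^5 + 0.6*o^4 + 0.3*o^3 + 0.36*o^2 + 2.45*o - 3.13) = 4.76*o^5 - 5.98*o^4 + 3.02*o^3 - 1.08*o^2 + 1.81*o - 1.89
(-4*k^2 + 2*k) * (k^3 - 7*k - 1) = -4*k^5 + 2*k^4 + 28*k^3 - 10*k^2 - 2*k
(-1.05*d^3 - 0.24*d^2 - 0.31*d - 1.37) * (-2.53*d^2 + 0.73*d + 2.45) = 2.6565*d^5 - 0.1593*d^4 - 1.9634*d^3 + 2.6518*d^2 - 1.7596*d - 3.3565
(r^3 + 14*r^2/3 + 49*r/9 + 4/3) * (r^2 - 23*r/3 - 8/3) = r^5 - 3*r^4 - 33*r^3 - 1427*r^2/27 - 668*r/27 - 32/9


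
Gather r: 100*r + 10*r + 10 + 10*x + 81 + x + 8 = 110*r + 11*x + 99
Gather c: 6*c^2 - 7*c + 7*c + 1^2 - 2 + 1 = 6*c^2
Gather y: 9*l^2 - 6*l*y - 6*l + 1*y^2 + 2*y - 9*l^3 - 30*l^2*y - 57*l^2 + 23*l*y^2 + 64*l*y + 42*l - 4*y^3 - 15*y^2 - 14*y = -9*l^3 - 48*l^2 + 36*l - 4*y^3 + y^2*(23*l - 14) + y*(-30*l^2 + 58*l - 12)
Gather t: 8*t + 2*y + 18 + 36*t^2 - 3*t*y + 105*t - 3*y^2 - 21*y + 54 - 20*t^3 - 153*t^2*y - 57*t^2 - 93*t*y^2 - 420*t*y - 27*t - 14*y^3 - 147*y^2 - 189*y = -20*t^3 + t^2*(-153*y - 21) + t*(-93*y^2 - 423*y + 86) - 14*y^3 - 150*y^2 - 208*y + 72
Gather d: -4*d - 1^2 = -4*d - 1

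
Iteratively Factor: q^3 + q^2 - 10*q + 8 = (q + 4)*(q^2 - 3*q + 2) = (q - 1)*(q + 4)*(q - 2)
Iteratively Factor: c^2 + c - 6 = (c + 3)*(c - 2)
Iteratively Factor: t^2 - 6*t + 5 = (t - 5)*(t - 1)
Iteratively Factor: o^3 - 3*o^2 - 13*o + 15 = (o + 3)*(o^2 - 6*o + 5) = (o - 5)*(o + 3)*(o - 1)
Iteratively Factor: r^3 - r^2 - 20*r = (r - 5)*(r^2 + 4*r) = (r - 5)*(r + 4)*(r)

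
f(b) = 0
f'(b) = 0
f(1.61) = 0.00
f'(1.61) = 0.00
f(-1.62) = 0.00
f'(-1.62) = 0.00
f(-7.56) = 0.00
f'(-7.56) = 0.00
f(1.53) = 0.00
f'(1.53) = 0.00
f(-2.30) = 0.00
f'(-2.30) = 0.00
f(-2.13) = 0.00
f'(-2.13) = 0.00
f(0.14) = 0.00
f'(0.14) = 0.00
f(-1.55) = 0.00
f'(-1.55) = 0.00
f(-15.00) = 0.00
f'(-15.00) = 0.00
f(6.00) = 0.00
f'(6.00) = 0.00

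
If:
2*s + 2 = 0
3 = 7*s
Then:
No Solution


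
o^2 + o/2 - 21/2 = (o - 3)*(o + 7/2)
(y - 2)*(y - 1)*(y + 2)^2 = y^4 + y^3 - 6*y^2 - 4*y + 8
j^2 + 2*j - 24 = (j - 4)*(j + 6)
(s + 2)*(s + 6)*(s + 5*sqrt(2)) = s^3 + 5*sqrt(2)*s^2 + 8*s^2 + 12*s + 40*sqrt(2)*s + 60*sqrt(2)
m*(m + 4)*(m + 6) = m^3 + 10*m^2 + 24*m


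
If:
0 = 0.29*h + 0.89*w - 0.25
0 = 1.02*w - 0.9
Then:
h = -1.85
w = 0.88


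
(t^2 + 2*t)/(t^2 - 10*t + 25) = t*(t + 2)/(t^2 - 10*t + 25)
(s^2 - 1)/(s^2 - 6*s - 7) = (s - 1)/(s - 7)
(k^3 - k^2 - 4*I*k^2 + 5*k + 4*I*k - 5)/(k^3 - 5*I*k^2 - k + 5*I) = (k + I)/(k + 1)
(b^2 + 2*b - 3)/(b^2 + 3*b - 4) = (b + 3)/(b + 4)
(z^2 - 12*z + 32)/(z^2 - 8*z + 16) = (z - 8)/(z - 4)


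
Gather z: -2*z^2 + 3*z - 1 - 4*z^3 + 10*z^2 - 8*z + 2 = -4*z^3 + 8*z^2 - 5*z + 1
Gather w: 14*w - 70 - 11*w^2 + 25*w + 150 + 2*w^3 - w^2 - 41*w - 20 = 2*w^3 - 12*w^2 - 2*w + 60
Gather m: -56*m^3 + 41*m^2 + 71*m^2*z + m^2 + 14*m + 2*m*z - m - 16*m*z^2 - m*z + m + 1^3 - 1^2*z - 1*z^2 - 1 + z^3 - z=-56*m^3 + m^2*(71*z + 42) + m*(-16*z^2 + z + 14) + z^3 - z^2 - 2*z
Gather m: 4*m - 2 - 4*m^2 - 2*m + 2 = -4*m^2 + 2*m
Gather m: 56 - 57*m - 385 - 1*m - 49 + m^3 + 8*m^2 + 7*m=m^3 + 8*m^2 - 51*m - 378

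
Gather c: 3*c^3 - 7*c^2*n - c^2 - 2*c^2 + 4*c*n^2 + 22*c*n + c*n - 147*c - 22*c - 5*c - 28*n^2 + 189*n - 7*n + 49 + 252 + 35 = 3*c^3 + c^2*(-7*n - 3) + c*(4*n^2 + 23*n - 174) - 28*n^2 + 182*n + 336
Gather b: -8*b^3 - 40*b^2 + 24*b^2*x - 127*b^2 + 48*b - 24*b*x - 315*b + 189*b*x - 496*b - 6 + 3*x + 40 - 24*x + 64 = -8*b^3 + b^2*(24*x - 167) + b*(165*x - 763) - 21*x + 98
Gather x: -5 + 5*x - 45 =5*x - 50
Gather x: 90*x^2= 90*x^2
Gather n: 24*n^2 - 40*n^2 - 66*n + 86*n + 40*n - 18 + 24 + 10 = -16*n^2 + 60*n + 16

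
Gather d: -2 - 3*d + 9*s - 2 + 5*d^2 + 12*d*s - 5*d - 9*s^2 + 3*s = 5*d^2 + d*(12*s - 8) - 9*s^2 + 12*s - 4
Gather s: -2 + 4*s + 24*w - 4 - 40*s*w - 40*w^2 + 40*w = s*(4 - 40*w) - 40*w^2 + 64*w - 6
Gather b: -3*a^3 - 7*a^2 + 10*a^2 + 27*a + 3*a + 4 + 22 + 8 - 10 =-3*a^3 + 3*a^2 + 30*a + 24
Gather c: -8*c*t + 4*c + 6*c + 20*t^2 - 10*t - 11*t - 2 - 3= c*(10 - 8*t) + 20*t^2 - 21*t - 5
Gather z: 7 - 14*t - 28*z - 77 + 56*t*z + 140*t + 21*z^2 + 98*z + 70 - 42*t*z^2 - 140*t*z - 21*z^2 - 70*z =-42*t*z^2 - 84*t*z + 126*t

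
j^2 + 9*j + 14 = (j + 2)*(j + 7)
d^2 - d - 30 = (d - 6)*(d + 5)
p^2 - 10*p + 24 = (p - 6)*(p - 4)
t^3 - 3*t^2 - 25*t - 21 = (t - 7)*(t + 1)*(t + 3)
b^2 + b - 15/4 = (b - 3/2)*(b + 5/2)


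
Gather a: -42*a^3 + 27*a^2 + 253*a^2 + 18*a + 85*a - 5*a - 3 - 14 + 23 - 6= -42*a^3 + 280*a^2 + 98*a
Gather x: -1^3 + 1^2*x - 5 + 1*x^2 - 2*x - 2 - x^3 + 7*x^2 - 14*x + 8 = -x^3 + 8*x^2 - 15*x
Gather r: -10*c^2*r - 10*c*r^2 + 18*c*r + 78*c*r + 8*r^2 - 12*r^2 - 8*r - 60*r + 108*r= r^2*(-10*c - 4) + r*(-10*c^2 + 96*c + 40)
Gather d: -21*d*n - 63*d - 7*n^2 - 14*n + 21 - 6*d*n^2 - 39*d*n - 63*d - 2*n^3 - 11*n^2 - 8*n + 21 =d*(-6*n^2 - 60*n - 126) - 2*n^3 - 18*n^2 - 22*n + 42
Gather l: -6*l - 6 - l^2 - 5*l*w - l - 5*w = -l^2 + l*(-5*w - 7) - 5*w - 6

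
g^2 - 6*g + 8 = (g - 4)*(g - 2)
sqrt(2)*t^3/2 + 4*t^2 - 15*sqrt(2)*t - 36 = (t - 3*sqrt(2))*(t + 6*sqrt(2))*(sqrt(2)*t/2 + 1)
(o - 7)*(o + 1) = o^2 - 6*o - 7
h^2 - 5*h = h*(h - 5)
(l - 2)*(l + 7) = l^2 + 5*l - 14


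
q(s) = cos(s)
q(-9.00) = -0.91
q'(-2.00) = 0.91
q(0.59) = 0.83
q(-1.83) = -0.26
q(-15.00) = -0.76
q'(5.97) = 0.31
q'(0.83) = -0.74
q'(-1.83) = 0.97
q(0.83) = 0.67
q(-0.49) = 0.88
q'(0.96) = -0.82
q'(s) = -sin(s)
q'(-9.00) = 0.41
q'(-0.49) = 0.47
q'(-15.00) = 0.65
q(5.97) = 0.95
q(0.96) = 0.57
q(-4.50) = -0.21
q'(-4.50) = -0.98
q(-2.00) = -0.42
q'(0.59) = -0.56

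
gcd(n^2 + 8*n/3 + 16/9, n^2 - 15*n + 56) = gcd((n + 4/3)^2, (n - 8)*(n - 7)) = 1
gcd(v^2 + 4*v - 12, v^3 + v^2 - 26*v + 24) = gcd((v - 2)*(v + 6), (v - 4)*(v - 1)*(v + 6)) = v + 6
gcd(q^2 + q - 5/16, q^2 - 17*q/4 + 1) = q - 1/4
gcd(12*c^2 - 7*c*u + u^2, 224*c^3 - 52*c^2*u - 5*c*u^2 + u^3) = -4*c + u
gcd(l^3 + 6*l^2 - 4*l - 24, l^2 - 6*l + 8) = l - 2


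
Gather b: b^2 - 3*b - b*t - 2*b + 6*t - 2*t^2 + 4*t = b^2 + b*(-t - 5) - 2*t^2 + 10*t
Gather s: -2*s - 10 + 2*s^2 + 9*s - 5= 2*s^2 + 7*s - 15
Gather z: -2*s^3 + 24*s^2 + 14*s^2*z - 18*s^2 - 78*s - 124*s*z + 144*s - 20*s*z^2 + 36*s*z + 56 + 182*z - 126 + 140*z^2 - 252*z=-2*s^3 + 6*s^2 + 66*s + z^2*(140 - 20*s) + z*(14*s^2 - 88*s - 70) - 70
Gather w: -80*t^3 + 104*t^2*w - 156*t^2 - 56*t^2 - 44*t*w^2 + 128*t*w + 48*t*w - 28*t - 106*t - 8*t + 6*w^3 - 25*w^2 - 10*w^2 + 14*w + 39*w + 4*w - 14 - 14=-80*t^3 - 212*t^2 - 142*t + 6*w^3 + w^2*(-44*t - 35) + w*(104*t^2 + 176*t + 57) - 28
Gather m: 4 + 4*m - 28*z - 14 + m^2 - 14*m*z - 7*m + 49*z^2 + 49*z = m^2 + m*(-14*z - 3) + 49*z^2 + 21*z - 10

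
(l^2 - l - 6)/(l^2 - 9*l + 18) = (l + 2)/(l - 6)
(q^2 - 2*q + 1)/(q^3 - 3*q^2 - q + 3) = (q - 1)/(q^2 - 2*q - 3)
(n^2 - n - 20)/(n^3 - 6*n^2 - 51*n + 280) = (n + 4)/(n^2 - n - 56)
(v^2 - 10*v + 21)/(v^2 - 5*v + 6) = (v - 7)/(v - 2)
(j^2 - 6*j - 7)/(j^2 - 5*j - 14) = (j + 1)/(j + 2)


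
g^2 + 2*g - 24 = (g - 4)*(g + 6)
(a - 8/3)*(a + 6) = a^2 + 10*a/3 - 16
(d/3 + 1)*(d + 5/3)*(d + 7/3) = d^3/3 + 7*d^2/3 + 143*d/27 + 35/9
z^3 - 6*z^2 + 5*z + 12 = (z - 4)*(z - 3)*(z + 1)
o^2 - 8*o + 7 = (o - 7)*(o - 1)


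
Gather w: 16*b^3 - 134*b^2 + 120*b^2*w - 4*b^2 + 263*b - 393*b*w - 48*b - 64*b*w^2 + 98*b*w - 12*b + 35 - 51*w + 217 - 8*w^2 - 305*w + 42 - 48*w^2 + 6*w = 16*b^3 - 138*b^2 + 203*b + w^2*(-64*b - 56) + w*(120*b^2 - 295*b - 350) + 294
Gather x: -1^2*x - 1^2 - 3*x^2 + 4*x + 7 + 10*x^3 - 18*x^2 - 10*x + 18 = 10*x^3 - 21*x^2 - 7*x + 24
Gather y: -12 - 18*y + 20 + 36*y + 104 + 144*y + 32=162*y + 144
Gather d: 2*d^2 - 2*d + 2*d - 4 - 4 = 2*d^2 - 8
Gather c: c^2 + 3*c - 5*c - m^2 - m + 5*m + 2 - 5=c^2 - 2*c - m^2 + 4*m - 3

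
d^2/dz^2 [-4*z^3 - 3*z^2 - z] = -24*z - 6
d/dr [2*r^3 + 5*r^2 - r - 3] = 6*r^2 + 10*r - 1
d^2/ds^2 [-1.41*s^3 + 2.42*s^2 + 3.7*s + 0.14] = 4.84 - 8.46*s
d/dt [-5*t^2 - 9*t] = -10*t - 9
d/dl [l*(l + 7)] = 2*l + 7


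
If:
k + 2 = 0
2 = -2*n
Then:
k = -2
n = -1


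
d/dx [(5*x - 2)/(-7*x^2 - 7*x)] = (5*x^2 - 4*x - 2)/(7*x^2*(x^2 + 2*x + 1))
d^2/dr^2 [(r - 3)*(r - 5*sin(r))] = (5*r - 15)*sin(r) - 10*cos(r) + 2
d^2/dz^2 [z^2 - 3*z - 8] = 2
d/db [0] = 0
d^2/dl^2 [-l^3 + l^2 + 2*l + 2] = 2 - 6*l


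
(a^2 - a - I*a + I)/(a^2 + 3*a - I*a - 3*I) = (a - 1)/(a + 3)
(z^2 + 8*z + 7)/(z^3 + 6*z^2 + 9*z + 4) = (z + 7)/(z^2 + 5*z + 4)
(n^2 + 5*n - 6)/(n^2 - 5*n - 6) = (-n^2 - 5*n + 6)/(-n^2 + 5*n + 6)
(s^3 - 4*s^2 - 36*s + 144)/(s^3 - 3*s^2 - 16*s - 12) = (s^2 + 2*s - 24)/(s^2 + 3*s + 2)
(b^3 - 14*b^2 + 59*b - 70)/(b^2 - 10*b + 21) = (b^2 - 7*b + 10)/(b - 3)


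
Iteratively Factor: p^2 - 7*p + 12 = (p - 4)*(p - 3)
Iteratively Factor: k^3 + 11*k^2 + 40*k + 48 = (k + 3)*(k^2 + 8*k + 16) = (k + 3)*(k + 4)*(k + 4)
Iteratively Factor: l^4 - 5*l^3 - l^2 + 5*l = (l - 5)*(l^3 - l) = (l - 5)*(l + 1)*(l^2 - l) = l*(l - 5)*(l + 1)*(l - 1)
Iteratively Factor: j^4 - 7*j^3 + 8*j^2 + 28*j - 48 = (j - 4)*(j^3 - 3*j^2 - 4*j + 12) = (j - 4)*(j + 2)*(j^2 - 5*j + 6) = (j - 4)*(j - 3)*(j + 2)*(j - 2)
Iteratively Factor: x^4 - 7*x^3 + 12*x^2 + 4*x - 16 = (x - 4)*(x^3 - 3*x^2 + 4) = (x - 4)*(x - 2)*(x^2 - x - 2) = (x - 4)*(x - 2)^2*(x + 1)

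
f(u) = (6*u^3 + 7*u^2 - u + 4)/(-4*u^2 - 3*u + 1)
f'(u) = (8*u + 3)*(6*u^3 + 7*u^2 - u + 4)/(-4*u^2 - 3*u + 1)^2 + (18*u^2 + 14*u - 1)/(-4*u^2 - 3*u + 1) = (-24*u^4 - 36*u^3 - 7*u^2 + 46*u + 11)/(16*u^4 + 24*u^3 + u^2 - 6*u + 1)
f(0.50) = -4.00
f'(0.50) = 11.67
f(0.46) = -4.57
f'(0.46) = 17.35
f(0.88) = -2.67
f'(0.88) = 0.32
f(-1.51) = -0.23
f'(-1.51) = -5.84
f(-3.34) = 4.11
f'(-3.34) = -1.65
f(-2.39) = 2.42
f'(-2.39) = -2.00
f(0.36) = -8.07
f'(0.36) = 68.62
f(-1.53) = -0.11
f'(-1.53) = -5.50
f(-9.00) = 12.82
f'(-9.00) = -1.51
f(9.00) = -14.10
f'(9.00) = -1.50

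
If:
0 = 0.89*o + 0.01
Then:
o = -0.01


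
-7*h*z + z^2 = z*(-7*h + z)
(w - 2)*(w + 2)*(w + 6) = w^3 + 6*w^2 - 4*w - 24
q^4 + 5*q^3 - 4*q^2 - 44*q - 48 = (q - 3)*(q + 2)^2*(q + 4)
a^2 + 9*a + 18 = (a + 3)*(a + 6)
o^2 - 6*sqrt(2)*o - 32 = (o - 8*sqrt(2))*(o + 2*sqrt(2))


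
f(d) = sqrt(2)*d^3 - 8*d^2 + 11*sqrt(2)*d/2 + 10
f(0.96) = 11.35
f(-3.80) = -212.68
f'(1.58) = -6.91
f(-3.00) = -123.52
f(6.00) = 74.14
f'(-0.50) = 16.84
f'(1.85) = -7.30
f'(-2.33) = 68.09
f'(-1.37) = 37.66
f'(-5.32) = 212.98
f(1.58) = 7.90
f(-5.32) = -470.74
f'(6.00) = 64.51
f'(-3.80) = 129.84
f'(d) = 3*sqrt(2)*d^2 - 16*d + 11*sqrt(2)/2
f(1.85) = 5.96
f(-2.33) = -69.44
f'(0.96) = -3.67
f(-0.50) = 3.93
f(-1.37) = -19.31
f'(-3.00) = 93.96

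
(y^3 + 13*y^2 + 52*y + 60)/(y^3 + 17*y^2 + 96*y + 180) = (y + 2)/(y + 6)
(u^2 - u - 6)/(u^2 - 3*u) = (u + 2)/u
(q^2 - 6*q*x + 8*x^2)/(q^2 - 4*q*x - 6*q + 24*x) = (q - 2*x)/(q - 6)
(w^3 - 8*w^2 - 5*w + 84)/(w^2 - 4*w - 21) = w - 4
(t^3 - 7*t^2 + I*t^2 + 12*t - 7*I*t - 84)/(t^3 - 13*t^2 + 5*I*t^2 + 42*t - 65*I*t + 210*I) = (t^2 + I*t + 12)/(t^2 + t*(-6 + 5*I) - 30*I)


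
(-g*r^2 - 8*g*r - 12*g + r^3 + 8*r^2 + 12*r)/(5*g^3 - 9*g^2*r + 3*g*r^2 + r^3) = (r^2 + 8*r + 12)/(-5*g^2 + 4*g*r + r^2)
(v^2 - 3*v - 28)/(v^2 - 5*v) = (v^2 - 3*v - 28)/(v*(v - 5))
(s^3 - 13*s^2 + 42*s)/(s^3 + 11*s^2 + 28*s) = (s^2 - 13*s + 42)/(s^2 + 11*s + 28)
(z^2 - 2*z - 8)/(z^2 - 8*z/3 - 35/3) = 3*(-z^2 + 2*z + 8)/(-3*z^2 + 8*z + 35)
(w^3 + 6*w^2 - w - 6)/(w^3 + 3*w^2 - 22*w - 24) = (w - 1)/(w - 4)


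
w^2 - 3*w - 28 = (w - 7)*(w + 4)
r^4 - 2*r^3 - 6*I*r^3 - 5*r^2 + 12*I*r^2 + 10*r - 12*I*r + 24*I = (r - 2)*(r - 4*I)*(r - 3*I)*(r + I)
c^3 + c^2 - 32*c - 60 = (c - 6)*(c + 2)*(c + 5)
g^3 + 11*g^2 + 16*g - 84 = (g - 2)*(g + 6)*(g + 7)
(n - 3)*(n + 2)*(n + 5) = n^3 + 4*n^2 - 11*n - 30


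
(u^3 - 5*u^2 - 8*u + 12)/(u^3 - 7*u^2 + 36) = (u - 1)/(u - 3)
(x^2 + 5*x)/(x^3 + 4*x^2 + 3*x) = (x + 5)/(x^2 + 4*x + 3)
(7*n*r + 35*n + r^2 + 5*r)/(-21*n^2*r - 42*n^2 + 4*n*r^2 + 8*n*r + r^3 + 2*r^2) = (r + 5)/(-3*n*r - 6*n + r^2 + 2*r)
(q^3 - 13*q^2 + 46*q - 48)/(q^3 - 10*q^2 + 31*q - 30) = (q - 8)/(q - 5)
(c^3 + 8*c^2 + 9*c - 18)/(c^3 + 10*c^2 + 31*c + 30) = (c^2 + 5*c - 6)/(c^2 + 7*c + 10)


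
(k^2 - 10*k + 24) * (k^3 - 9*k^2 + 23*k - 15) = k^5 - 19*k^4 + 137*k^3 - 461*k^2 + 702*k - 360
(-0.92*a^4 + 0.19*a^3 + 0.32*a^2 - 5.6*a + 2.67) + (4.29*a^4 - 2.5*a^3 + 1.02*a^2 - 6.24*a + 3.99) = 3.37*a^4 - 2.31*a^3 + 1.34*a^2 - 11.84*a + 6.66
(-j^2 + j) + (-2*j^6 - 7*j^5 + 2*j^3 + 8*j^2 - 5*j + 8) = -2*j^6 - 7*j^5 + 2*j^3 + 7*j^2 - 4*j + 8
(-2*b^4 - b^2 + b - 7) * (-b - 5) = 2*b^5 + 10*b^4 + b^3 + 4*b^2 + 2*b + 35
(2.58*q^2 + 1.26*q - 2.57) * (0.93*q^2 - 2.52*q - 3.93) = 2.3994*q^4 - 5.3298*q^3 - 15.7047*q^2 + 1.5246*q + 10.1001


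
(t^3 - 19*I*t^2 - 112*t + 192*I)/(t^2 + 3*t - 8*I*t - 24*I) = (t^2 - 11*I*t - 24)/(t + 3)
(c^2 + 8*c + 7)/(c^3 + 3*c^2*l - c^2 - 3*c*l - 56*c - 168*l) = (c + 1)/(c^2 + 3*c*l - 8*c - 24*l)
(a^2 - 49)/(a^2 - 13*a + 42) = (a + 7)/(a - 6)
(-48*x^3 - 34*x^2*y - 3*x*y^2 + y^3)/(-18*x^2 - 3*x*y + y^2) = (16*x^2 + 6*x*y - y^2)/(6*x - y)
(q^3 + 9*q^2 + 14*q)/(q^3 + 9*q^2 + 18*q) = (q^2 + 9*q + 14)/(q^2 + 9*q + 18)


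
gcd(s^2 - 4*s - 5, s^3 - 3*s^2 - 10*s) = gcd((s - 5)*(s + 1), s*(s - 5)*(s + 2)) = s - 5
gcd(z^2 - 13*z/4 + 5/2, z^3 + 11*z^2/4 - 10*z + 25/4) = z - 5/4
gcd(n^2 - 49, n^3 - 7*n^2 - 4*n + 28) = n - 7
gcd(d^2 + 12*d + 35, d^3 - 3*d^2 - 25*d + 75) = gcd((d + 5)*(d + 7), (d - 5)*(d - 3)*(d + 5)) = d + 5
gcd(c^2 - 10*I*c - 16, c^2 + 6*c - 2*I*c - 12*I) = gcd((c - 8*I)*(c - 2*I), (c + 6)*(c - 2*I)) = c - 2*I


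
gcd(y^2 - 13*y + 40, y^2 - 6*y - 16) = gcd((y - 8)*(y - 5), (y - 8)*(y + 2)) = y - 8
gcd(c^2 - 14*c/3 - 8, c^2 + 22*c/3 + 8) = c + 4/3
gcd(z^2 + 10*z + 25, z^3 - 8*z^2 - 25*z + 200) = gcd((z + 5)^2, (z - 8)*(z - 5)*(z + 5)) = z + 5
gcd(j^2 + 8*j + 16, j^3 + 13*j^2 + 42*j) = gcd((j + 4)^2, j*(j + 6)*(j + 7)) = 1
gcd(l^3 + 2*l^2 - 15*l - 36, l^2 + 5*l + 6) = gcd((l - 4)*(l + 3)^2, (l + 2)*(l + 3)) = l + 3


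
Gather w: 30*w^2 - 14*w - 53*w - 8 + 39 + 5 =30*w^2 - 67*w + 36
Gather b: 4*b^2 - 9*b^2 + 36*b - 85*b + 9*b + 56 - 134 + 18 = -5*b^2 - 40*b - 60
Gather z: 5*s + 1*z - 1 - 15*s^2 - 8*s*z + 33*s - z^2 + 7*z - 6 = -15*s^2 + 38*s - z^2 + z*(8 - 8*s) - 7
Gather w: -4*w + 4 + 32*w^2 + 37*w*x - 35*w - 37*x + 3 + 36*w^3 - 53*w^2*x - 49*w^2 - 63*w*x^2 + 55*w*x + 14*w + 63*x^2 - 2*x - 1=36*w^3 + w^2*(-53*x - 17) + w*(-63*x^2 + 92*x - 25) + 63*x^2 - 39*x + 6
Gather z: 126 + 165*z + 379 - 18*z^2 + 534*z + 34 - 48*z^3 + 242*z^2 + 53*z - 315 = -48*z^3 + 224*z^2 + 752*z + 224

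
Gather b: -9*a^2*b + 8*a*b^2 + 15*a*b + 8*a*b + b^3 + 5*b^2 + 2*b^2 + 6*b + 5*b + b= b^3 + b^2*(8*a + 7) + b*(-9*a^2 + 23*a + 12)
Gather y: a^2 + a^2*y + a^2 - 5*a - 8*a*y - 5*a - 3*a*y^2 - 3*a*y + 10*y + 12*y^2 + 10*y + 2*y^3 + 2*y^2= 2*a^2 - 10*a + 2*y^3 + y^2*(14 - 3*a) + y*(a^2 - 11*a + 20)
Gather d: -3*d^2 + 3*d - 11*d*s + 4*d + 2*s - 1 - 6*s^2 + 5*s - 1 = -3*d^2 + d*(7 - 11*s) - 6*s^2 + 7*s - 2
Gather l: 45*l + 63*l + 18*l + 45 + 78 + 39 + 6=126*l + 168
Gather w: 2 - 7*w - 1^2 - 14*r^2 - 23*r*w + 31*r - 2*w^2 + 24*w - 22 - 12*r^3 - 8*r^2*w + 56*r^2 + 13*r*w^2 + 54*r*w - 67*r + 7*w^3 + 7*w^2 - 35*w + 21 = -12*r^3 + 42*r^2 - 36*r + 7*w^3 + w^2*(13*r + 5) + w*(-8*r^2 + 31*r - 18)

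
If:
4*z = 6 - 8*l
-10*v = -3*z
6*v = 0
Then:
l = 3/4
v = 0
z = 0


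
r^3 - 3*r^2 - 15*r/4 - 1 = (r - 4)*(r + 1/2)^2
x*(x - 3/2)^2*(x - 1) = x^4 - 4*x^3 + 21*x^2/4 - 9*x/4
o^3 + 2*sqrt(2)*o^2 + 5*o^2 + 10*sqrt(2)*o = o*(o + 5)*(o + 2*sqrt(2))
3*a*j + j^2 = j*(3*a + j)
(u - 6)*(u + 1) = u^2 - 5*u - 6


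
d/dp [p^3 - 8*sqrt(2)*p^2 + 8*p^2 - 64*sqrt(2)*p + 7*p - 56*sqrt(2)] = 3*p^2 - 16*sqrt(2)*p + 16*p - 64*sqrt(2) + 7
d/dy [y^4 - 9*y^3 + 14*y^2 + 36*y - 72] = 4*y^3 - 27*y^2 + 28*y + 36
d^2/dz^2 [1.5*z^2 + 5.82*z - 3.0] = 3.00000000000000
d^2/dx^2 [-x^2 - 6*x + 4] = -2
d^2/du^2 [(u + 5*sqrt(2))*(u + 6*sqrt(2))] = 2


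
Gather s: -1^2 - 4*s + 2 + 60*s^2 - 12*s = 60*s^2 - 16*s + 1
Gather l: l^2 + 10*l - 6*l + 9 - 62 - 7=l^2 + 4*l - 60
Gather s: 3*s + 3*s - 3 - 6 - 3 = 6*s - 12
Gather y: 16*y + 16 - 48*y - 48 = -32*y - 32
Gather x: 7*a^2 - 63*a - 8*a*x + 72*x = 7*a^2 - 63*a + x*(72 - 8*a)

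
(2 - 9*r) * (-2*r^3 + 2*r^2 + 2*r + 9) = 18*r^4 - 22*r^3 - 14*r^2 - 77*r + 18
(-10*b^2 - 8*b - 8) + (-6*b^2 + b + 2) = -16*b^2 - 7*b - 6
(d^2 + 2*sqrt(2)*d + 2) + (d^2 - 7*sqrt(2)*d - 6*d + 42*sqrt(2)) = 2*d^2 - 5*sqrt(2)*d - 6*d + 2 + 42*sqrt(2)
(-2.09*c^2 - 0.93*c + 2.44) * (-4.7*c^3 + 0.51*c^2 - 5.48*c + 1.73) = 9.823*c^5 + 3.3051*c^4 - 0.489099999999999*c^3 + 2.7251*c^2 - 14.9801*c + 4.2212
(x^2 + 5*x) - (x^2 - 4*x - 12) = 9*x + 12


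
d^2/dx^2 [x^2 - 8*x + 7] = 2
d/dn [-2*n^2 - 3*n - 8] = -4*n - 3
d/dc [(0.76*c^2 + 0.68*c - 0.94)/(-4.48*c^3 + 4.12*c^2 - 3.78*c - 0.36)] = (3.4048*c^4 + 6.0928*c^3 - 18.308*c^2 + 7.1984*c - 3.798)/(20.0704*c^6 - 36.9152*c^5 + 50.8432*c^4 - 27.9216*c^3 + 11.322*c^2 + 2.7216*c + 0.1296)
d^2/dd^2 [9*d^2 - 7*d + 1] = 18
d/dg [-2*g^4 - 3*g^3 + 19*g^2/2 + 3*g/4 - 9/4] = -8*g^3 - 9*g^2 + 19*g + 3/4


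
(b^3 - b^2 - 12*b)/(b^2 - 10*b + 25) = b*(b^2 - b - 12)/(b^2 - 10*b + 25)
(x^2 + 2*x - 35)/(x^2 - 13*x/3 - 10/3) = 3*(x + 7)/(3*x + 2)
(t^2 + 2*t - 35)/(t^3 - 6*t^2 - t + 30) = (t + 7)/(t^2 - t - 6)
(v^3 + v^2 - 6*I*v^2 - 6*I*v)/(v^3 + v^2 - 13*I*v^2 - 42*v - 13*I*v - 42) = v/(v - 7*I)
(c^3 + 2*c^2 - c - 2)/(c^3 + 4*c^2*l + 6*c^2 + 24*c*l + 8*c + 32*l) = (c^2 - 1)/(c^2 + 4*c*l + 4*c + 16*l)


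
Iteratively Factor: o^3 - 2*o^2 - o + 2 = (o - 1)*(o^2 - o - 2) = (o - 1)*(o + 1)*(o - 2)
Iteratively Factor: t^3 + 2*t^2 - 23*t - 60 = (t + 3)*(t^2 - t - 20) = (t + 3)*(t + 4)*(t - 5)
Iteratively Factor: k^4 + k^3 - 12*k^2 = (k)*(k^3 + k^2 - 12*k) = k^2*(k^2 + k - 12) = k^2*(k + 4)*(k - 3)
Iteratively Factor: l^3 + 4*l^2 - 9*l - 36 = (l + 4)*(l^2 - 9) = (l + 3)*(l + 4)*(l - 3)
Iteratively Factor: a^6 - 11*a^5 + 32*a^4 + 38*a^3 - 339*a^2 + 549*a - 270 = (a - 3)*(a^5 - 8*a^4 + 8*a^3 + 62*a^2 - 153*a + 90) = (a - 3)*(a + 3)*(a^4 - 11*a^3 + 41*a^2 - 61*a + 30) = (a - 5)*(a - 3)*(a + 3)*(a^3 - 6*a^2 + 11*a - 6) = (a - 5)*(a - 3)*(a - 2)*(a + 3)*(a^2 - 4*a + 3) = (a - 5)*(a - 3)^2*(a - 2)*(a + 3)*(a - 1)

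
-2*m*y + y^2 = y*(-2*m + y)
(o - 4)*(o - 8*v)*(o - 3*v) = o^3 - 11*o^2*v - 4*o^2 + 24*o*v^2 + 44*o*v - 96*v^2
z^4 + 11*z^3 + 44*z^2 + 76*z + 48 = (z + 2)^2*(z + 3)*(z + 4)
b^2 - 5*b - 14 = (b - 7)*(b + 2)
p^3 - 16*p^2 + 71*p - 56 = (p - 8)*(p - 7)*(p - 1)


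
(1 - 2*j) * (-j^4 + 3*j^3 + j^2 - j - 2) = 2*j^5 - 7*j^4 + j^3 + 3*j^2 + 3*j - 2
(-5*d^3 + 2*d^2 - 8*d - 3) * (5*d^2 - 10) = -25*d^5 + 10*d^4 + 10*d^3 - 35*d^2 + 80*d + 30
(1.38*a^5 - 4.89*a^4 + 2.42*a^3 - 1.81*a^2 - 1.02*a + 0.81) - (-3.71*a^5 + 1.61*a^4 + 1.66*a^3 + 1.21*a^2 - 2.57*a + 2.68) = 5.09*a^5 - 6.5*a^4 + 0.76*a^3 - 3.02*a^2 + 1.55*a - 1.87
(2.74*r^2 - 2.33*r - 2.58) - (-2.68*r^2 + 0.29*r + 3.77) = 5.42*r^2 - 2.62*r - 6.35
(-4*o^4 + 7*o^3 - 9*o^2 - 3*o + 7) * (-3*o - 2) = 12*o^5 - 13*o^4 + 13*o^3 + 27*o^2 - 15*o - 14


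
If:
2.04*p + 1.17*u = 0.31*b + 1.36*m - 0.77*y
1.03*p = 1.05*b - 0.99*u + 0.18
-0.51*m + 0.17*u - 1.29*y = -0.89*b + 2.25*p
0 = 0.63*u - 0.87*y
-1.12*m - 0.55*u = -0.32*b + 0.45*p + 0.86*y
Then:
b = -0.24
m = -0.05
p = -0.09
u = 0.02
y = 0.01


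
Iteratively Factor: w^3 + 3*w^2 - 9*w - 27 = (w - 3)*(w^2 + 6*w + 9) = (w - 3)*(w + 3)*(w + 3)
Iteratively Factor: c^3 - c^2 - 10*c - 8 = (c + 1)*(c^2 - 2*c - 8) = (c + 1)*(c + 2)*(c - 4)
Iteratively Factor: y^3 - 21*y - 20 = (y + 4)*(y^2 - 4*y - 5) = (y - 5)*(y + 4)*(y + 1)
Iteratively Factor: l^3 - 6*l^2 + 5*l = (l - 5)*(l^2 - l) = l*(l - 5)*(l - 1)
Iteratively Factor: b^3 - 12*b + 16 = (b - 2)*(b^2 + 2*b - 8) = (b - 2)^2*(b + 4)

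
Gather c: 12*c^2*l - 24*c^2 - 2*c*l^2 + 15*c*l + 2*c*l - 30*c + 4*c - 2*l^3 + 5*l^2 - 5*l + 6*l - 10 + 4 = c^2*(12*l - 24) + c*(-2*l^2 + 17*l - 26) - 2*l^3 + 5*l^2 + l - 6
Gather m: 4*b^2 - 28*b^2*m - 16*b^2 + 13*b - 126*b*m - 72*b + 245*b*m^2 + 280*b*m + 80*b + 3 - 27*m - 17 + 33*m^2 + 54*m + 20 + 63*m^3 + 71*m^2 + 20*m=-12*b^2 + 21*b + 63*m^3 + m^2*(245*b + 104) + m*(-28*b^2 + 154*b + 47) + 6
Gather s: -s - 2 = -s - 2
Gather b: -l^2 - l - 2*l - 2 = -l^2 - 3*l - 2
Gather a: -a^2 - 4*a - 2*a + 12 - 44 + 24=-a^2 - 6*a - 8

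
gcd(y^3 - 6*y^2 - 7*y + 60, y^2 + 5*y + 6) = y + 3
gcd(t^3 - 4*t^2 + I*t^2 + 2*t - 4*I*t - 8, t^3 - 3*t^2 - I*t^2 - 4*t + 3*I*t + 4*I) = t^2 + t*(-4 - I) + 4*I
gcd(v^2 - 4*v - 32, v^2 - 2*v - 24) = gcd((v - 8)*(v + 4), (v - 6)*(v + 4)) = v + 4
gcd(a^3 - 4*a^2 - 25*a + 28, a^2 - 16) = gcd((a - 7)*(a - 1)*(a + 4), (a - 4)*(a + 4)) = a + 4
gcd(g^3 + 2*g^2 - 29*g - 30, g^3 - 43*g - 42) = g^2 + 7*g + 6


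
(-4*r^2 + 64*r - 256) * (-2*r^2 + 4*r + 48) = 8*r^4 - 144*r^3 + 576*r^2 + 2048*r - 12288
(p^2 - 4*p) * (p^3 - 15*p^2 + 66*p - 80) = p^5 - 19*p^4 + 126*p^3 - 344*p^2 + 320*p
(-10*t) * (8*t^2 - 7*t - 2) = -80*t^3 + 70*t^2 + 20*t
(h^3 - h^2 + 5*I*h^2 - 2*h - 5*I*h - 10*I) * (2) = 2*h^3 - 2*h^2 + 10*I*h^2 - 4*h - 10*I*h - 20*I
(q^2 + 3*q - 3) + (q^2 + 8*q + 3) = 2*q^2 + 11*q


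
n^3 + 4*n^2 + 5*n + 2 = (n + 1)^2*(n + 2)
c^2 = c^2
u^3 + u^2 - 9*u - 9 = (u - 3)*(u + 1)*(u + 3)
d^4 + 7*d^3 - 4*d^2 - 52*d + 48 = (d - 2)*(d - 1)*(d + 4)*(d + 6)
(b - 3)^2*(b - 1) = b^3 - 7*b^2 + 15*b - 9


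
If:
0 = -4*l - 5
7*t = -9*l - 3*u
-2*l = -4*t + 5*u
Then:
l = -5/4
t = 195/188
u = 125/94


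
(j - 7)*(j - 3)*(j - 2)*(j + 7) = j^4 - 5*j^3 - 43*j^2 + 245*j - 294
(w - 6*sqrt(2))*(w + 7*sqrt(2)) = w^2 + sqrt(2)*w - 84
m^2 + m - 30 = (m - 5)*(m + 6)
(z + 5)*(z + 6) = z^2 + 11*z + 30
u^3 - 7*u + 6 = (u - 2)*(u - 1)*(u + 3)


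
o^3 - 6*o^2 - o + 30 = (o - 5)*(o - 3)*(o + 2)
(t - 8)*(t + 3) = t^2 - 5*t - 24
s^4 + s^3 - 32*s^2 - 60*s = s*(s - 6)*(s + 2)*(s + 5)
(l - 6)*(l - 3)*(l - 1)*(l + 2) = l^4 - 8*l^3 + 7*l^2 + 36*l - 36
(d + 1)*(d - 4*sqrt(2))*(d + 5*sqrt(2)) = d^3 + d^2 + sqrt(2)*d^2 - 40*d + sqrt(2)*d - 40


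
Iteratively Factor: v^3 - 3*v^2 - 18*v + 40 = (v - 5)*(v^2 + 2*v - 8) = (v - 5)*(v - 2)*(v + 4)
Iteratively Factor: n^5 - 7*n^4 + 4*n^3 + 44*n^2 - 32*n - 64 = (n + 1)*(n^4 - 8*n^3 + 12*n^2 + 32*n - 64) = (n + 1)*(n + 2)*(n^3 - 10*n^2 + 32*n - 32) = (n - 2)*(n + 1)*(n + 2)*(n^2 - 8*n + 16) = (n - 4)*(n - 2)*(n + 1)*(n + 2)*(n - 4)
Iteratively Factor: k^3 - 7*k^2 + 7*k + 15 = (k - 3)*(k^2 - 4*k - 5) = (k - 5)*(k - 3)*(k + 1)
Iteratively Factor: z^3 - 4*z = (z - 2)*(z^2 + 2*z) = z*(z - 2)*(z + 2)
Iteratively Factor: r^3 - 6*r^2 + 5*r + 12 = (r - 4)*(r^2 - 2*r - 3) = (r - 4)*(r - 3)*(r + 1)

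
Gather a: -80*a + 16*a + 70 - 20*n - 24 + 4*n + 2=-64*a - 16*n + 48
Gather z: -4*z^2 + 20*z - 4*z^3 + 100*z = -4*z^3 - 4*z^2 + 120*z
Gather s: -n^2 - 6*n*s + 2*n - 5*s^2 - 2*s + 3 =-n^2 + 2*n - 5*s^2 + s*(-6*n - 2) + 3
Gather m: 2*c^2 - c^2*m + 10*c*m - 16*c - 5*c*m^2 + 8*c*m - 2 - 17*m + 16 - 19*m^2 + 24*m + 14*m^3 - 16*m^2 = 2*c^2 - 16*c + 14*m^3 + m^2*(-5*c - 35) + m*(-c^2 + 18*c + 7) + 14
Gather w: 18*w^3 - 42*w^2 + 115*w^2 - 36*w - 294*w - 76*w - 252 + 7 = 18*w^3 + 73*w^2 - 406*w - 245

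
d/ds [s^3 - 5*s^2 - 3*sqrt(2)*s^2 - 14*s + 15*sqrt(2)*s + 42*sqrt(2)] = 3*s^2 - 10*s - 6*sqrt(2)*s - 14 + 15*sqrt(2)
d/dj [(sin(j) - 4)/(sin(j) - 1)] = 3*cos(j)/(sin(j) - 1)^2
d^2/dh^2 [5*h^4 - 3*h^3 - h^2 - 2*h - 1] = 60*h^2 - 18*h - 2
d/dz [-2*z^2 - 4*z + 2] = -4*z - 4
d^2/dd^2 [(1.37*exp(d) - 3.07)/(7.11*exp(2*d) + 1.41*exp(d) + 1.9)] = (69.256377*exp(4*d) - 634.514175*exp(3*d) - 203.375151*exp(2*d) + 156.116823*exp(d) + 13.17023)*exp(d)/(359.425431*exp(6*d) + 213.835383*exp(5*d) + 330.553143*exp(4*d) + 117.089361*exp(3*d) + 88.33347*exp(2*d) + 15.2703*exp(d) + 6.859)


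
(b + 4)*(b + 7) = b^2 + 11*b + 28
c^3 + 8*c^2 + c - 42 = (c - 2)*(c + 3)*(c + 7)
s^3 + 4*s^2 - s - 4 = (s - 1)*(s + 1)*(s + 4)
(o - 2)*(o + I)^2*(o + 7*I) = o^4 - 2*o^3 + 9*I*o^3 - 15*o^2 - 18*I*o^2 + 30*o - 7*I*o + 14*I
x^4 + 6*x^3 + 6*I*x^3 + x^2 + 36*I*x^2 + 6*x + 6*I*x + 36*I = (x + 6)*(x - I)*(x + I)*(x + 6*I)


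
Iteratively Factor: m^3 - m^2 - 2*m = (m - 2)*(m^2 + m) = m*(m - 2)*(m + 1)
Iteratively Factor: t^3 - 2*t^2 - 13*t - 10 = (t - 5)*(t^2 + 3*t + 2) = (t - 5)*(t + 2)*(t + 1)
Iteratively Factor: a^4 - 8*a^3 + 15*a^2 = (a)*(a^3 - 8*a^2 + 15*a) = a^2*(a^2 - 8*a + 15) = a^2*(a - 5)*(a - 3)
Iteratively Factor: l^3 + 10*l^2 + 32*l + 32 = (l + 4)*(l^2 + 6*l + 8) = (l + 4)^2*(l + 2)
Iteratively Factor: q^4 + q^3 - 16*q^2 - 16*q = (q)*(q^3 + q^2 - 16*q - 16) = q*(q - 4)*(q^2 + 5*q + 4) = q*(q - 4)*(q + 4)*(q + 1)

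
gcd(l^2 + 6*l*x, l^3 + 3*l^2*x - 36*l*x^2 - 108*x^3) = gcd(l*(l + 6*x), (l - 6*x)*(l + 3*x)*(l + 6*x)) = l + 6*x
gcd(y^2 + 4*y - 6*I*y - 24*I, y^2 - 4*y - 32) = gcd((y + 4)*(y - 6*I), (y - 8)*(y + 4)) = y + 4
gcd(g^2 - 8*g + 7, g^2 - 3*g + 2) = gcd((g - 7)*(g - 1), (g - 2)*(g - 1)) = g - 1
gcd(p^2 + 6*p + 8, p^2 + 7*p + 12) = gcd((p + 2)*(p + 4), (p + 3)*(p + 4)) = p + 4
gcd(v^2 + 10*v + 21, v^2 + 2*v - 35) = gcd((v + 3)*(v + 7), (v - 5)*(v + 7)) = v + 7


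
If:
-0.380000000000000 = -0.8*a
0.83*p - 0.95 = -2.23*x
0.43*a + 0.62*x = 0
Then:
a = 0.48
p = 2.03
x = -0.33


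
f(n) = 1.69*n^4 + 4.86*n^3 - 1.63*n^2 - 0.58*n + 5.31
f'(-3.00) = -42.10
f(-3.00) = -1.95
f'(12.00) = 13741.10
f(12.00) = 43205.55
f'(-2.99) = -41.19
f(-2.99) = -2.37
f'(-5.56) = -693.64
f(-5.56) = 737.86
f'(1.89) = 90.98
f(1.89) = 52.77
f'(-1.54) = 14.33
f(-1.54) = -5.91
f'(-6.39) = -1148.22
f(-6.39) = 1492.07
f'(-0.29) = 1.43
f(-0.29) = 5.23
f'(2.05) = 112.25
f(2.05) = 68.99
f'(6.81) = 2788.33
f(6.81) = 5095.41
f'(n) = 6.76*n^3 + 14.58*n^2 - 3.26*n - 0.58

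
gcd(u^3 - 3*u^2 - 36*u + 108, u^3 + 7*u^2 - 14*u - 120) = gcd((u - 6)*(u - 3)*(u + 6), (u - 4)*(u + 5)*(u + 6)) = u + 6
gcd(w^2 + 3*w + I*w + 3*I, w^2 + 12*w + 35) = 1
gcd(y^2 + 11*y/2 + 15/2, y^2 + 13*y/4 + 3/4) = y + 3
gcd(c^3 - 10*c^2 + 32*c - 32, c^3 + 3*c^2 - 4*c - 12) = c - 2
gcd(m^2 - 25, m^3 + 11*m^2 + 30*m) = m + 5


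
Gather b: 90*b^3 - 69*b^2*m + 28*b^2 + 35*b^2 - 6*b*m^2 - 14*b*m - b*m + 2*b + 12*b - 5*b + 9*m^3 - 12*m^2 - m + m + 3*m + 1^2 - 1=90*b^3 + b^2*(63 - 69*m) + b*(-6*m^2 - 15*m + 9) + 9*m^3 - 12*m^2 + 3*m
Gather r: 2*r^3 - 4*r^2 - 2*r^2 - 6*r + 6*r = 2*r^3 - 6*r^2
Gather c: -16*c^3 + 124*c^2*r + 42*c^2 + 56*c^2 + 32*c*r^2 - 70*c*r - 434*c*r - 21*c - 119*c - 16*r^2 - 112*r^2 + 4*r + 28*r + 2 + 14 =-16*c^3 + c^2*(124*r + 98) + c*(32*r^2 - 504*r - 140) - 128*r^2 + 32*r + 16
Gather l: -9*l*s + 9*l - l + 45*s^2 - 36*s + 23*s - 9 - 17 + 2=l*(8 - 9*s) + 45*s^2 - 13*s - 24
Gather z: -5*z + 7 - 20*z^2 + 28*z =-20*z^2 + 23*z + 7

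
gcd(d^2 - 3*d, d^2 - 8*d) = d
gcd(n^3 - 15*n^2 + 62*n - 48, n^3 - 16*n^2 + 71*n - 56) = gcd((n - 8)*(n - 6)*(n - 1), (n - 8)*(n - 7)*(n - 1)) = n^2 - 9*n + 8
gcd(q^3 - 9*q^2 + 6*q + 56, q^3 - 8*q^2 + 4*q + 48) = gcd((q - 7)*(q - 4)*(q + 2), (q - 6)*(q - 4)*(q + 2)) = q^2 - 2*q - 8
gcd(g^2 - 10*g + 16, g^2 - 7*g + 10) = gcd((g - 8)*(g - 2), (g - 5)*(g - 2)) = g - 2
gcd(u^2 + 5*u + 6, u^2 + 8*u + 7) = 1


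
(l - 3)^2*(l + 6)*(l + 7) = l^4 + 7*l^3 - 27*l^2 - 135*l + 378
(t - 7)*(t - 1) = t^2 - 8*t + 7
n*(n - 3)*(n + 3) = n^3 - 9*n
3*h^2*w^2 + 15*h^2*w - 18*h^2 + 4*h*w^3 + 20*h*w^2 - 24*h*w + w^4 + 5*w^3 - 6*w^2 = (h + w)*(3*h + w)*(w - 1)*(w + 6)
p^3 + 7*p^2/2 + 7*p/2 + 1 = (p + 1/2)*(p + 1)*(p + 2)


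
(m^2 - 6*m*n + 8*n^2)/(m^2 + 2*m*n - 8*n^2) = (m - 4*n)/(m + 4*n)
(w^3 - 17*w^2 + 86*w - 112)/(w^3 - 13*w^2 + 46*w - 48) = (w - 7)/(w - 3)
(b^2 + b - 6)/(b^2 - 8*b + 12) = (b + 3)/(b - 6)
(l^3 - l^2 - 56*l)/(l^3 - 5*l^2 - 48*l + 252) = l*(l - 8)/(l^2 - 12*l + 36)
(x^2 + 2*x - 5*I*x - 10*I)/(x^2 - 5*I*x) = (x + 2)/x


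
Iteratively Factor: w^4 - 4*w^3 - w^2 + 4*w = (w)*(w^3 - 4*w^2 - w + 4) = w*(w - 1)*(w^2 - 3*w - 4) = w*(w - 4)*(w - 1)*(w + 1)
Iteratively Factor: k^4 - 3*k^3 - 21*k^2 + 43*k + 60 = (k - 3)*(k^3 - 21*k - 20) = (k - 3)*(k + 1)*(k^2 - k - 20) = (k - 5)*(k - 3)*(k + 1)*(k + 4)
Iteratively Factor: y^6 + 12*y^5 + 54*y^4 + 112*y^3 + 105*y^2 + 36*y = (y + 1)*(y^5 + 11*y^4 + 43*y^3 + 69*y^2 + 36*y) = (y + 1)*(y + 3)*(y^4 + 8*y^3 + 19*y^2 + 12*y) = (y + 1)^2*(y + 3)*(y^3 + 7*y^2 + 12*y) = (y + 1)^2*(y + 3)^2*(y^2 + 4*y) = (y + 1)^2*(y + 3)^2*(y + 4)*(y)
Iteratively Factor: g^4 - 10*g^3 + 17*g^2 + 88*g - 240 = (g + 3)*(g^3 - 13*g^2 + 56*g - 80) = (g - 4)*(g + 3)*(g^2 - 9*g + 20) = (g - 4)^2*(g + 3)*(g - 5)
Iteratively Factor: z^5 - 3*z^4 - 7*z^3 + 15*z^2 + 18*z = (z - 3)*(z^4 - 7*z^2 - 6*z) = (z - 3)^2*(z^3 + 3*z^2 + 2*z) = z*(z - 3)^2*(z^2 + 3*z + 2) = z*(z - 3)^2*(z + 2)*(z + 1)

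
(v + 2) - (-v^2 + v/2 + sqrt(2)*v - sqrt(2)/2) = v^2 - sqrt(2)*v + v/2 + sqrt(2)/2 + 2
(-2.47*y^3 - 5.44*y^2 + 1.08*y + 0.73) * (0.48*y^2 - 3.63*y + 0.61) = -1.1856*y^5 + 6.3549*y^4 + 18.7589*y^3 - 6.8884*y^2 - 1.9911*y + 0.4453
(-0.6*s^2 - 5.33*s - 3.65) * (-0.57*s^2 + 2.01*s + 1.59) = 0.342*s^4 + 1.8321*s^3 - 9.5868*s^2 - 15.8112*s - 5.8035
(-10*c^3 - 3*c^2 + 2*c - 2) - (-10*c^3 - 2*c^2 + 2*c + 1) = -c^2 - 3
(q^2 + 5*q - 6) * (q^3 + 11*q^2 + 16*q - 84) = q^5 + 16*q^4 + 65*q^3 - 70*q^2 - 516*q + 504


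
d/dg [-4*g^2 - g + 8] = -8*g - 1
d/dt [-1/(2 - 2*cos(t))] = sin(t)/(2*(cos(t) - 1)^2)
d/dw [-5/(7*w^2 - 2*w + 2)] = 10*(7*w - 1)/(7*w^2 - 2*w + 2)^2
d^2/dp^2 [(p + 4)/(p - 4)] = 16/(p - 4)^3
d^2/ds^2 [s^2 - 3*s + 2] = 2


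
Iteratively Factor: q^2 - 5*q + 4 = (q - 4)*(q - 1)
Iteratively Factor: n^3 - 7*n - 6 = (n + 1)*(n^2 - n - 6) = (n + 1)*(n + 2)*(n - 3)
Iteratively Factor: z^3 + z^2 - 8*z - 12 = (z + 2)*(z^2 - z - 6) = (z - 3)*(z + 2)*(z + 2)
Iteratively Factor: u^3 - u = (u + 1)*(u^2 - u) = u*(u + 1)*(u - 1)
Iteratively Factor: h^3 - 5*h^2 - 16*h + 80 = (h + 4)*(h^2 - 9*h + 20) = (h - 5)*(h + 4)*(h - 4)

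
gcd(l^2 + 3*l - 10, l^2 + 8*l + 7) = 1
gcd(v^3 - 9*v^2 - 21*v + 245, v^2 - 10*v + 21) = v - 7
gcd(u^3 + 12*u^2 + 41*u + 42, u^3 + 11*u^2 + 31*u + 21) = u^2 + 10*u + 21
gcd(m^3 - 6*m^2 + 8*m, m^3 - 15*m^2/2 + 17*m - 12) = m^2 - 6*m + 8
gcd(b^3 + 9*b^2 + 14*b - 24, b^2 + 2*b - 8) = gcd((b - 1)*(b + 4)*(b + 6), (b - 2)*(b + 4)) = b + 4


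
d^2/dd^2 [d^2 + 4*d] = 2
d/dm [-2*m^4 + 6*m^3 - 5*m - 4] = -8*m^3 + 18*m^2 - 5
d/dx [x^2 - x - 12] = 2*x - 1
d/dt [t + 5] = 1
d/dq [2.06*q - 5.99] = 2.06000000000000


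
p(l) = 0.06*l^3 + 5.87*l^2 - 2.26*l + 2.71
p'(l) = 0.18*l^2 + 11.74*l - 2.26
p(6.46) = 249.25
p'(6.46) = 81.09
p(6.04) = 216.43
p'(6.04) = 75.22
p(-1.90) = 27.78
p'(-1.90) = -23.92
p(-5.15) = 161.84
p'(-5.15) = -57.95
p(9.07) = 509.88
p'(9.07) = 119.03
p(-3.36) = 74.30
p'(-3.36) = -39.67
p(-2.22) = 36.00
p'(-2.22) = -27.44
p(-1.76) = 24.54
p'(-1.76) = -22.36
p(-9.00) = 454.78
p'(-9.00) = -93.34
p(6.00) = 213.43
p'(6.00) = 74.66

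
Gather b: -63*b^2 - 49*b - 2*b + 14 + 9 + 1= -63*b^2 - 51*b + 24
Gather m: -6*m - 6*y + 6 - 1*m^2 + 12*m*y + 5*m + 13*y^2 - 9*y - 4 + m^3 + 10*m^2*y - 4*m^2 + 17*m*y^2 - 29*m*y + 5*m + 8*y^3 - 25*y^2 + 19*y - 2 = m^3 + m^2*(10*y - 5) + m*(17*y^2 - 17*y + 4) + 8*y^3 - 12*y^2 + 4*y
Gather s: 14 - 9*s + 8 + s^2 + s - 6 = s^2 - 8*s + 16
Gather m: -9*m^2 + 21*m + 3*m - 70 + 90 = -9*m^2 + 24*m + 20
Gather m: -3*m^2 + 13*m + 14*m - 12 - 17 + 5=-3*m^2 + 27*m - 24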